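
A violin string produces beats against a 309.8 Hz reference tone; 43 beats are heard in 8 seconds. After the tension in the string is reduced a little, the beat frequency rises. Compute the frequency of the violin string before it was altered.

304.425 Hz

Beat frequency = 43/8 = 5.375 Hz.
|f − 309.8| = 5.375, so the violin string was at either 304.425 Hz or 315.175 Hz.
Lower tension means lower frequency; the adjustment lowers the violin string's frequency.
The beat rate rose, so the adjustment moved the violin string further from 309.8 Hz — it was already below the reference.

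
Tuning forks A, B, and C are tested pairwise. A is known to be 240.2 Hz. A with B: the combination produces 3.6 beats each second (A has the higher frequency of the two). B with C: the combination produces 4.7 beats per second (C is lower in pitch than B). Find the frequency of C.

231.9 Hz

B is below A, so f_B = 240.2 − 3.6 = 236.6 Hz.
C is below B, so f_C = 236.6 − 4.7 = 231.9 Hz.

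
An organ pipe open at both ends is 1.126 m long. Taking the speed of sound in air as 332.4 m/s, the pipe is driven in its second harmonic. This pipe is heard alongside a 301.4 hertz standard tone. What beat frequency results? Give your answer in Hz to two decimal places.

6.20 Hz

Open pipe: f_n = n·v/(2L) = 2·332.4/(2·1.126) = 295.2043 Hz.
f_beat = |295.2043 − 301.4| = 6.20 Hz.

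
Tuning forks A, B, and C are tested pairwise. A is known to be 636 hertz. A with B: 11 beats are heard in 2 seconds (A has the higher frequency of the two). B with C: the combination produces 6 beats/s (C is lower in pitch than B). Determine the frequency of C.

A–B: Beat frequency = 11/2 = 5.5 Hz.
B is below A, so f_B = 636 − 5.5 = 630.5 Hz.
C is below B, so f_C = 630.5 − 6 = 624.5 Hz.

624.5 Hz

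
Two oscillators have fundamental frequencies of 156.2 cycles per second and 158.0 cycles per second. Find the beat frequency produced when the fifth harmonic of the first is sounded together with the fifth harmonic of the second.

Fifth harmonic of the first: 5·156.2 = 781.0 Hz.
Fifth harmonic of the second: 5·158.0 = 790.0 Hz.
f_beat = |781.0 − 790.0| = 9.0 Hz.

9.0 Hz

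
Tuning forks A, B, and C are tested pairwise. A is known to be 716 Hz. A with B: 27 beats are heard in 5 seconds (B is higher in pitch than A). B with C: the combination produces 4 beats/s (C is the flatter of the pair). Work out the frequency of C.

717.4 Hz

A–B: Beat frequency = 27/5 = 5.4 Hz.
B is above A, so f_B = 716 + 5.4 = 721.4 Hz.
C is below B, so f_C = 721.4 − 4 = 717.4 Hz.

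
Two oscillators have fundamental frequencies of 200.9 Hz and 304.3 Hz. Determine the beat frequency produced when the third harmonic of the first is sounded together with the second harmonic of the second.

Third harmonic of the first: 3·200.9 = 602.7 Hz.
Second harmonic of the second: 2·304.3 = 608.6 Hz.
f_beat = |602.7 − 608.6| = 5.9 Hz.

5.9 Hz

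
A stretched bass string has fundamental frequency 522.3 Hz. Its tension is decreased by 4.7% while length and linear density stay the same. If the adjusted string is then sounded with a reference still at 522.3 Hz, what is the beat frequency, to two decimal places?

For a string, f ∝ √T, so the new frequency is 522.3·√0.953 = 509.8782 Hz.
f_beat = |509.8782 − 522.3| = 12.42 Hz.

12.42 Hz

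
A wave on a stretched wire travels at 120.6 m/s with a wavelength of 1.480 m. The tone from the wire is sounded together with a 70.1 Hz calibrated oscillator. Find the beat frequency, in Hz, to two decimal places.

Source frequency f = v/λ = 120.6/1.480 = 81.4865 Hz.
f_beat = |81.4865 − 70.1| = 11.39 Hz.

11.39 Hz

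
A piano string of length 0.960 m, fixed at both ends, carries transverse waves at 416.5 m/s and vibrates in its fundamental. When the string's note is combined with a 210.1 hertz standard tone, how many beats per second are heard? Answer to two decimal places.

6.83 Hz

For a string fixed at both ends, f_n = n·v/(2L) = 1·416.5/(2·0.960) = 216.9271 Hz.
f_beat = |216.9271 − 210.1| = 6.83 Hz.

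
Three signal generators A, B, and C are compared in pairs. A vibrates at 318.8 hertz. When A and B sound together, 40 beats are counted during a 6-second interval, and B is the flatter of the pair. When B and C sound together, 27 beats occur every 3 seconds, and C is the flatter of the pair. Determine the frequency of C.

A–B: Beat frequency = 40/6 = 6.6667 Hz.
B is below A, so f_B = 318.8 − 6.6667 = 312.1333 Hz.
B–C: Beat frequency = 27/3 = 9 Hz.
C is below B, so f_C = 312.1333 − 9 = 303.1333 Hz.

303.1333 Hz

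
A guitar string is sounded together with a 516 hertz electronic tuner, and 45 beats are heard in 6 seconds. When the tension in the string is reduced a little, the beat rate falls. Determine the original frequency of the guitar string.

Beat frequency = 45/6 = 7.5 Hz.
|f − 516| = 7.5, so the guitar string was at either 508.5 Hz or 523.5 Hz.
Lower tension means lower frequency; the adjustment lowers the guitar string's frequency.
The beat rate fell, so the adjustment moved the guitar string toward 516 Hz — it must have started above the reference.

523.5 Hz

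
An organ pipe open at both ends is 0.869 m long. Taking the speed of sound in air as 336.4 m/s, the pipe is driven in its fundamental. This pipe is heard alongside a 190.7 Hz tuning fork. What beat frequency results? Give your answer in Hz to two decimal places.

2.86 Hz

Open pipe: f_n = n·v/(2L) = 1·336.4/(2·0.869) = 193.5558 Hz.
f_beat = |193.5558 − 190.7| = 2.86 Hz.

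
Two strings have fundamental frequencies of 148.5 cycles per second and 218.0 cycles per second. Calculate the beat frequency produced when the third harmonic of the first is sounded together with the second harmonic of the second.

Third harmonic of the first: 3·148.5 = 445.5 Hz.
Second harmonic of the second: 2·218.0 = 436.0 Hz.
f_beat = |445.5 − 436.0| = 9.5 Hz.

9.5 Hz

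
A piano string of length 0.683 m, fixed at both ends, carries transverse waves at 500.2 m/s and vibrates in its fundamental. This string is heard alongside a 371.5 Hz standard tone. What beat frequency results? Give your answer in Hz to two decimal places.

5.32 Hz

For a string fixed at both ends, f_n = n·v/(2L) = 1·500.2/(2·0.683) = 366.1786 Hz.
f_beat = |366.1786 − 371.5| = 5.32 Hz.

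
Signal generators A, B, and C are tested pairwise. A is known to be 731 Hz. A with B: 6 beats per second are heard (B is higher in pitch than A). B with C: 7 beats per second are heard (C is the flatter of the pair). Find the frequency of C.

B is above A, so f_B = 731 + 6 = 737 Hz.
C is below B, so f_C = 737 − 7 = 730 Hz.

730 Hz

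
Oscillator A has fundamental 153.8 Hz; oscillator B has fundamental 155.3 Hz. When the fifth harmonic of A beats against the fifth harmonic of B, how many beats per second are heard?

Fifth harmonic of the first: 5·153.8 = 769.0 Hz.
Fifth harmonic of the second: 5·155.3 = 776.5 Hz.
f_beat = |769.0 − 776.5| = 7.5 Hz.

7.5 Hz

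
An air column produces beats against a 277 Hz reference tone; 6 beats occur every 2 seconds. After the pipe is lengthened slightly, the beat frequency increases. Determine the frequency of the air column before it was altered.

274 Hz

Beat frequency = 6/2 = 3 Hz.
|f − 277| = 3, so the air column was at either 274 Hz or 280 Hz.
A longer pipe has a lower fundamental; the adjustment lowers the air column's frequency.
The beat rate rose, so the adjustment moved the air column further from 277 Hz — it was already below the reference.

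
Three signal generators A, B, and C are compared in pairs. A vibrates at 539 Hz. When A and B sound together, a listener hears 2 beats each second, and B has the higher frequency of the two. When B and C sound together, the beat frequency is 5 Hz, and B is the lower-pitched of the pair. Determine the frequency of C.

B is above A, so f_B = 539 + 2 = 541 Hz.
C is above B, so f_C = 541 + 5 = 546 Hz.

546 Hz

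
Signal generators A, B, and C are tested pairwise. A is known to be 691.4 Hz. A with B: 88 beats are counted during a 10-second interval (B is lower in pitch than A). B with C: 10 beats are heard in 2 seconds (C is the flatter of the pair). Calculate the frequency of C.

677.6 Hz

A–B: Beat frequency = 88/10 = 8.8 Hz.
B is below A, so f_B = 691.4 − 8.8 = 682.6 Hz.
B–C: Beat frequency = 10/2 = 5 Hz.
C is below B, so f_C = 682.6 − 5 = 677.6 Hz.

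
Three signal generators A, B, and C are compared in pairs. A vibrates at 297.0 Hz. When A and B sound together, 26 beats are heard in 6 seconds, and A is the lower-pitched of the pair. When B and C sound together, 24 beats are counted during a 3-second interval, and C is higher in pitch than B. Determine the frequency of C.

309.3333 Hz

A–B: Beat frequency = 26/6 = 4.3333 Hz.
B is above A, so f_B = 297.0 + 4.3333 = 301.3333 Hz.
B–C: Beat frequency = 24/3 = 8 Hz.
C is above B, so f_C = 301.3333 + 8 = 309.3333 Hz.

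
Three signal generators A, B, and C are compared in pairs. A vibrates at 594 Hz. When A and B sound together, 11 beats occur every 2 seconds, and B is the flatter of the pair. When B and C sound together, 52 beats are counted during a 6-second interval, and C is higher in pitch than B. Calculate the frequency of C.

597.1667 Hz

A–B: Beat frequency = 11/2 = 5.5 Hz.
B is below A, so f_B = 594 − 5.5 = 588.5 Hz.
B–C: Beat frequency = 52/6 = 8.6667 Hz.
C is above B, so f_C = 588.5 + 8.6667 = 597.1667 Hz.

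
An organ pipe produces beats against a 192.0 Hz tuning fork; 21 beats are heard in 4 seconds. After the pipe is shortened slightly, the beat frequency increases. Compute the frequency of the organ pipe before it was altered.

197.25 Hz

Beat frequency = 21/4 = 5.25 Hz.
|f − 192.0| = 5.25, so the organ pipe was at either 186.75 Hz or 197.25 Hz.
A shorter pipe has a higher fundamental; the adjustment raises the organ pipe's frequency.
The beat rate rose, so the adjustment moved the organ pipe further from 192.0 Hz — it was already above the reference.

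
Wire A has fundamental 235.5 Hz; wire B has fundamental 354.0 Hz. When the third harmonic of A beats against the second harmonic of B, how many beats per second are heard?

1.5 Hz

Third harmonic of the first: 3·235.5 = 706.5 Hz.
Second harmonic of the second: 2·354.0 = 708.0 Hz.
f_beat = |706.5 − 708.0| = 1.5 Hz.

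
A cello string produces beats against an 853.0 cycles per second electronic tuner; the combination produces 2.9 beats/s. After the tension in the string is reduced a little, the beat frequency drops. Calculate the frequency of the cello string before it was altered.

|f − 853.0| = 2.9, so the cello string was at either 850.1 Hz or 855.9 Hz.
Lower tension means lower frequency; the adjustment lowers the cello string's frequency.
The beat rate fell, so the adjustment moved the cello string toward 853.0 Hz — it must have started above the reference.

855.9 Hz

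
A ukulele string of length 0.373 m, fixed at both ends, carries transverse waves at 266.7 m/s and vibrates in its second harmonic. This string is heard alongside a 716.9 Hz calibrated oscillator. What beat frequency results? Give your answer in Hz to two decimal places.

1.89 Hz

For a string fixed at both ends, f_n = n·v/(2L) = 2·266.7/(2·0.373) = 715.0134 Hz.
f_beat = |715.0134 − 716.9| = 1.89 Hz.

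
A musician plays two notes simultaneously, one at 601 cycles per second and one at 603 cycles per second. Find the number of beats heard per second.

2 Hz

The beat frequency equals the magnitude of the frequency difference.
|601 − 603| = 2 Hz.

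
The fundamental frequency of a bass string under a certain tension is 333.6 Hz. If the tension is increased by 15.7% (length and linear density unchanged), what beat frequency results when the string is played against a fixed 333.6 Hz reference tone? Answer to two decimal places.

25.23 Hz

For a string, f ∝ √T, so the new frequency is 333.6·√1.157 = 358.8333 Hz.
f_beat = |358.8333 − 333.6| = 25.23 Hz.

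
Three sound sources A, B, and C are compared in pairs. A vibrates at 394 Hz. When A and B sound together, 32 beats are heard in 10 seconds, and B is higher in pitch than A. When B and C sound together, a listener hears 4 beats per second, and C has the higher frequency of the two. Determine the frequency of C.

A–B: Beat frequency = 32/10 = 3.2 Hz.
B is above A, so f_B = 394 + 3.2 = 397.2 Hz.
C is above B, so f_C = 397.2 + 4 = 401.2 Hz.

401.2 Hz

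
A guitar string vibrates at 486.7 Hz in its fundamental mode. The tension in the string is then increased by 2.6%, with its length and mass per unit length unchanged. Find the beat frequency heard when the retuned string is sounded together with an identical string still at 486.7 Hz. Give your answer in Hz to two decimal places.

6.29 Hz

For a string, f ∝ √T, so the new frequency is 486.7·√1.026 = 492.9865 Hz.
f_beat = |492.9865 − 486.7| = 6.29 Hz.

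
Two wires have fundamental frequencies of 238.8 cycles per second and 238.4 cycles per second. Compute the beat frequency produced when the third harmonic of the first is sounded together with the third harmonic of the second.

Third harmonic of the first: 3·238.8 = 716.4 Hz.
Third harmonic of the second: 3·238.4 = 715.2 Hz.
f_beat = |716.4 − 715.2| = 1.2 Hz.

1.2 Hz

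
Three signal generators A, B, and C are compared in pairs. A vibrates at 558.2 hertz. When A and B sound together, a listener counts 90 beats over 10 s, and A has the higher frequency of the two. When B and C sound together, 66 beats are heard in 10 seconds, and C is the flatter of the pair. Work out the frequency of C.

A–B: Beat frequency = 90/10 = 9 Hz.
B is below A, so f_B = 558.2 − 9 = 549.2 Hz.
B–C: Beat frequency = 66/10 = 6.6 Hz.
C is below B, so f_C = 549.2 − 6.6 = 542.6 Hz.

542.6 Hz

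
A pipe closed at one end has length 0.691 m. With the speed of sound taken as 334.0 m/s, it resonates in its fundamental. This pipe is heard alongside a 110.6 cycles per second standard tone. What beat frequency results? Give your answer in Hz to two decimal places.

10.24 Hz

Closed pipe (odd harmonics): f_n = n·v/(4L) = 1·334.0/(4·0.691) = 120.8394 Hz.
f_beat = |120.8394 − 110.6| = 10.24 Hz.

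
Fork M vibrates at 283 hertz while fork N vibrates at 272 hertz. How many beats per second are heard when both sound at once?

11 Hz

f_beat = |f₁ − f₂|.
|283 − 272| = 11 Hz.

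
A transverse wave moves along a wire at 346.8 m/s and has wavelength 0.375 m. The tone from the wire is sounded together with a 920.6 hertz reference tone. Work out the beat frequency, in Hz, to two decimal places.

Source frequency f = v/λ = 346.8/0.375 = 924.8000 Hz.
f_beat = |924.8000 − 920.6| = 4.20 Hz.

4.20 Hz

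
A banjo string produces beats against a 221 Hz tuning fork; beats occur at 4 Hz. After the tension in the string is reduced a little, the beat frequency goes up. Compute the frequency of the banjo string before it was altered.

217 Hz

|f − 221| = 4, so the banjo string was at either 217 Hz or 225 Hz.
Lower tension means lower frequency; the adjustment lowers the banjo string's frequency.
The beat rate rose, so the adjustment moved the banjo string further from 221 Hz — it was already below the reference.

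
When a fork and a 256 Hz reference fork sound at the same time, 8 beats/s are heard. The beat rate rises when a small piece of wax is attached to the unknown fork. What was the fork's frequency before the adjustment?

248 Hz

|f − 256| = 8, so the fork was at either 248 Hz or 264 Hz.
Loading a fork with wax lowers its frequency; the adjustment lowers the fork's frequency.
The beat rate rose, so the adjustment moved the fork further from 256 Hz — it was already below the reference.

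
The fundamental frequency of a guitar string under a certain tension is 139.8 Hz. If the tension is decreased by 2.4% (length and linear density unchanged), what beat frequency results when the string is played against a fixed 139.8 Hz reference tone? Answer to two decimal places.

1.69 Hz

For a string, f ∝ √T, so the new frequency is 139.8·√0.976 = 138.1122 Hz.
f_beat = |138.1122 − 139.8| = 1.69 Hz.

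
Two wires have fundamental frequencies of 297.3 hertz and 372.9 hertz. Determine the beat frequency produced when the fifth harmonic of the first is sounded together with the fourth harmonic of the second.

5.1 Hz

Fifth harmonic of the first: 5·297.3 = 1486.5 Hz.
Fourth harmonic of the second: 4·372.9 = 1491.6 Hz.
f_beat = |1486.5 − 1491.6| = 5.1 Hz.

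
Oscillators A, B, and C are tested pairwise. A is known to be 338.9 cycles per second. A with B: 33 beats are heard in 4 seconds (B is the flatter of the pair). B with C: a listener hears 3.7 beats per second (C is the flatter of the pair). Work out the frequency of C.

326.95 Hz

A–B: Beat frequency = 33/4 = 8.25 Hz.
B is below A, so f_B = 338.9 − 8.25 = 330.65 Hz.
C is below B, so f_C = 330.65 − 3.7 = 326.95 Hz.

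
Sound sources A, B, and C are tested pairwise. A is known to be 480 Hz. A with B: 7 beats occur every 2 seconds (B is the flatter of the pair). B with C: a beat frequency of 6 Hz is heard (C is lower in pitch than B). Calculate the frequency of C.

A–B: Beat frequency = 7/2 = 3.5 Hz.
B is below A, so f_B = 480 − 3.5 = 476.5 Hz.
C is below B, so f_C = 476.5 − 6 = 470.5 Hz.

470.5 Hz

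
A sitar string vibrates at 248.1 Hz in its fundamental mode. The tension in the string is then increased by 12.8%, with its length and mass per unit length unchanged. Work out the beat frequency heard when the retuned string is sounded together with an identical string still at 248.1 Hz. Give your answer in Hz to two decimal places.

15.40 Hz

For a string, f ∝ √T, so the new frequency is 248.1·√1.128 = 263.5004 Hz.
f_beat = |263.5004 − 248.1| = 15.40 Hz.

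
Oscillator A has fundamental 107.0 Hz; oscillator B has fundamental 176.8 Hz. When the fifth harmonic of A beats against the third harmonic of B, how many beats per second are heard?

Fifth harmonic of the first: 5·107.0 = 535.0 Hz.
Third harmonic of the second: 3·176.8 = 530.4 Hz.
f_beat = |535.0 − 530.4| = 4.6 Hz.

4.6 Hz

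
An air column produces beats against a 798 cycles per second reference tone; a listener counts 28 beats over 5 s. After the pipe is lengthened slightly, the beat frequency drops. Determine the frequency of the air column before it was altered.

803.6 Hz

Beat frequency = 28/5 = 5.6 Hz.
|f − 798| = 5.6, so the air column was at either 792.4 Hz or 803.6 Hz.
A longer pipe has a lower fundamental; the adjustment lowers the air column's frequency.
The beat rate fell, so the adjustment moved the air column toward 798 Hz — it must have started above the reference.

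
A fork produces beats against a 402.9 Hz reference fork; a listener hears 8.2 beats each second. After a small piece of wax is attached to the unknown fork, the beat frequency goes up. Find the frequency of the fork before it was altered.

394.7 Hz

|f − 402.9| = 8.2, so the fork was at either 394.7 Hz or 411.1 Hz.
Loading a fork with wax lowers its frequency; the adjustment lowers the fork's frequency.
The beat rate rose, so the adjustment moved the fork further from 402.9 Hz — it was already below the reference.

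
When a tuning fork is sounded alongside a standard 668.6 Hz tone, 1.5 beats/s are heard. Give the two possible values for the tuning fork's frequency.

|f − 668.6| = 1.5, so f = 668.6 ± 1.5.

667.1 Hz or 670.1 Hz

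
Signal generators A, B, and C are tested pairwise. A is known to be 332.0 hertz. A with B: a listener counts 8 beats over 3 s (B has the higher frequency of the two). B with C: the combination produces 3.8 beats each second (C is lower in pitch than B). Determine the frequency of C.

A–B: Beat frequency = 8/3 = 2.6667 Hz.
B is above A, so f_B = 332.0 + 2.6667 = 334.6667 Hz.
C is below B, so f_C = 334.6667 − 3.8 = 330.8667 Hz.

330.8667 Hz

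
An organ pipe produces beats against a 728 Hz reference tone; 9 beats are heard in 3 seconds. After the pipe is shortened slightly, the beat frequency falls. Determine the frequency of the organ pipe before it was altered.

Beat frequency = 9/3 = 3 Hz.
|f − 728| = 3, so the organ pipe was at either 725 Hz or 731 Hz.
A shorter pipe has a higher fundamental; the adjustment raises the organ pipe's frequency.
The beat rate fell, so the adjustment moved the organ pipe toward 728 Hz — it must have started below the reference.

725 Hz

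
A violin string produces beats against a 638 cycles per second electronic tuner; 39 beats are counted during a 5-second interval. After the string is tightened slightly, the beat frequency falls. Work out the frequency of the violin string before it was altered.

Beat frequency = 39/5 = 7.8 Hz.
|f − 638| = 7.8, so the violin string was at either 630.2 Hz or 645.8 Hz.
Increasing tension raises a string's frequency; the adjustment raises the violin string's frequency.
The beat rate fell, so the adjustment moved the violin string toward 638 Hz — it must have started below the reference.

630.2 Hz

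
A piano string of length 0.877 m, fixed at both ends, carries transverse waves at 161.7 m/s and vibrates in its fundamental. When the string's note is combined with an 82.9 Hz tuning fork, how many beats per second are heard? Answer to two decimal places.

For a string fixed at both ends, f_n = n·v/(2L) = 1·161.7/(2·0.877) = 92.1893 Hz.
f_beat = |92.1893 − 82.9| = 9.29 Hz.

9.29 Hz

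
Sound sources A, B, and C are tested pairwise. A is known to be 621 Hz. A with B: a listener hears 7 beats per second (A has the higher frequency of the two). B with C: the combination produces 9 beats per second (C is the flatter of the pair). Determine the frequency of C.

B is below A, so f_B = 621 − 7 = 614 Hz.
C is below B, so f_C = 614 − 9 = 605 Hz.

605 Hz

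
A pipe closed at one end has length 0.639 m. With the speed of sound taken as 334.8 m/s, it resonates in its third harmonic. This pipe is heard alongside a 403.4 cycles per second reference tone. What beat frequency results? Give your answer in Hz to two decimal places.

10.44 Hz

Closed pipe (odd harmonics): f_n = n·v/(4L) = 3·334.8/(4·0.639) = 392.9577 Hz.
f_beat = |392.9577 − 403.4| = 10.44 Hz.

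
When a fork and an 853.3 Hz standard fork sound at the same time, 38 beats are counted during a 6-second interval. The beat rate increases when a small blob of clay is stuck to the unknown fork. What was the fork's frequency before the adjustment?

Beat frequency = 38/6 = 6.3333 Hz.
|f − 853.3| = 6.3333, so the fork was at either 846.9667 Hz or 859.6333 Hz.
Adding mass to a fork lowers its frequency; the adjustment lowers the fork's frequency.
The beat rate rose, so the adjustment moved the fork further from 853.3 Hz — it was already below the reference.

846.9667 Hz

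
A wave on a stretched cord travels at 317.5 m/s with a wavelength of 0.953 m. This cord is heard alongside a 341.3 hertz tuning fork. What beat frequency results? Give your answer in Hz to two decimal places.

Source frequency f = v/λ = 317.5/0.953 = 333.1584 Hz.
f_beat = |333.1584 − 341.3| = 8.14 Hz.

8.14 Hz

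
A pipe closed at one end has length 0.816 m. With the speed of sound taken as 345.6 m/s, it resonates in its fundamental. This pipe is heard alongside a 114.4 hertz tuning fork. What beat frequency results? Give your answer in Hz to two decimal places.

8.52 Hz

Closed pipe (odd harmonics): f_n = n·v/(4L) = 1·345.6/(4·0.816) = 105.8824 Hz.
f_beat = |105.8824 − 114.4| = 8.52 Hz.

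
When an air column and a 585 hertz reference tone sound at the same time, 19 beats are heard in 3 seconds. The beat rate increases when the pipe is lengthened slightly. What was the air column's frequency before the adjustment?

578.6667 Hz

Beat frequency = 19/3 = 6.3333 Hz.
|f − 585| = 6.3333, so the air column was at either 578.6667 Hz or 591.3333 Hz.
A longer pipe has a lower fundamental; the adjustment lowers the air column's frequency.
The beat rate rose, so the adjustment moved the air column further from 585 Hz — it was already below the reference.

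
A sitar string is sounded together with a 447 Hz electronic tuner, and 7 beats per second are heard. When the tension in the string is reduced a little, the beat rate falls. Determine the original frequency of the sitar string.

454 Hz

|f − 447| = 7, so the sitar string was at either 440 Hz or 454 Hz.
Lower tension means lower frequency; the adjustment lowers the sitar string's frequency.
The beat rate fell, so the adjustment moved the sitar string toward 447 Hz — it must have started above the reference.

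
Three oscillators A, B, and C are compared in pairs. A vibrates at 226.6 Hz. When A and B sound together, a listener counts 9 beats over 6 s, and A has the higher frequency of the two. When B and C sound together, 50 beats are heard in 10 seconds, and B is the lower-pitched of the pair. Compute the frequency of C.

230.1 Hz

A–B: Beat frequency = 9/6 = 1.5 Hz.
B is below A, so f_B = 226.6 − 1.5 = 225.1 Hz.
B–C: Beat frequency = 50/10 = 5 Hz.
C is above B, so f_C = 225.1 + 5 = 230.1 Hz.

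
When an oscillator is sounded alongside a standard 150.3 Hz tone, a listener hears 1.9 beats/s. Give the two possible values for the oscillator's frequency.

|f − 150.3| = 1.9, so f = 150.3 ± 1.9.

148.4 Hz or 152.2 Hz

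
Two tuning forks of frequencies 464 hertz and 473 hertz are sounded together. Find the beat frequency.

Beats arise from superposition of two nearby frequencies; the beat rate is |f₁ − f₂|.
|464 − 473| = 9 Hz.

9 Hz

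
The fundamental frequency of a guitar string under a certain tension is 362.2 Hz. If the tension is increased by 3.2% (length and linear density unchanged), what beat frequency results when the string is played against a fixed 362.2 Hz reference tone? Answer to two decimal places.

For a string, f ∝ √T, so the new frequency is 362.2·√1.032 = 367.9496 Hz.
f_beat = |367.9496 − 362.2| = 5.75 Hz.

5.75 Hz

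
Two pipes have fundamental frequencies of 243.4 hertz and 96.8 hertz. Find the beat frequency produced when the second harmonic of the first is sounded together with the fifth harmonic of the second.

2.8 Hz

Second harmonic of the first: 2·243.4 = 486.8 Hz.
Fifth harmonic of the second: 5·96.8 = 484.0 Hz.
f_beat = |486.8 − 484.0| = 2.8 Hz.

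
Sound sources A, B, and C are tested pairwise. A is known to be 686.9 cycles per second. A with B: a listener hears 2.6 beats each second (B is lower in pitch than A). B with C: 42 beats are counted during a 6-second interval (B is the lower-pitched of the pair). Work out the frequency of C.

691.3 Hz

B is below A, so f_B = 686.9 − 2.6 = 684.3 Hz.
B–C: Beat frequency = 42/6 = 7 Hz.
C is above B, so f_C = 684.3 + 7 = 691.3 Hz.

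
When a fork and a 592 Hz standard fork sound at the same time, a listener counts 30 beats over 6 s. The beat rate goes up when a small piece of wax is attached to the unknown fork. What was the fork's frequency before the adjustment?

587 Hz

Beat frequency = 30/6 = 5 Hz.
|f − 592| = 5, so the fork was at either 587 Hz or 597 Hz.
Loading a fork with wax lowers its frequency; the adjustment lowers the fork's frequency.
The beat rate rose, so the adjustment moved the fork further from 592 Hz — it was already below the reference.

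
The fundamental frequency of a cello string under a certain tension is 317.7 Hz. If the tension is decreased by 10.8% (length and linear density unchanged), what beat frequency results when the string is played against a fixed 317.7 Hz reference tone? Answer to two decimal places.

For a string, f ∝ √T, so the new frequency is 317.7·√0.892 = 300.0542 Hz.
f_beat = |300.0542 − 317.7| = 17.65 Hz.

17.65 Hz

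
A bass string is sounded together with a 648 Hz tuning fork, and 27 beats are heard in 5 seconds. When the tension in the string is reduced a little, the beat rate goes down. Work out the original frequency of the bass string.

653.4 Hz

Beat frequency = 27/5 = 5.4 Hz.
|f − 648| = 5.4, so the bass string was at either 642.6 Hz or 653.4 Hz.
Lower tension means lower frequency; the adjustment lowers the bass string's frequency.
The beat rate fell, so the adjustment moved the bass string toward 648 Hz — it must have started above the reference.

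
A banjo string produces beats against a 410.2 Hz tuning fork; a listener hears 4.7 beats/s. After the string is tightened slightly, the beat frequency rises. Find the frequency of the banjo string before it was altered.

414.9 Hz

|f − 410.2| = 4.7, so the banjo string was at either 405.5 Hz or 414.9 Hz.
Increasing tension raises a string's frequency; the adjustment raises the banjo string's frequency.
The beat rate rose, so the adjustment moved the banjo string further from 410.2 Hz — it was already above the reference.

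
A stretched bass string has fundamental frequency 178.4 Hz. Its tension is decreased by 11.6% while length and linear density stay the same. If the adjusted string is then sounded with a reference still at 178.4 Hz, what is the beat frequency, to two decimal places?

10.67 Hz

For a string, f ∝ √T, so the new frequency is 178.4·√0.884 = 167.7340 Hz.
f_beat = |167.7340 − 178.4| = 10.67 Hz.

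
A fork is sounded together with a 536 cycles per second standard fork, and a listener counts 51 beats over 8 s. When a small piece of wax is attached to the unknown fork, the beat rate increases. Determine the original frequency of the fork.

529.625 Hz

Beat frequency = 51/8 = 6.375 Hz.
|f − 536| = 6.375, so the fork was at either 529.625 Hz or 542.375 Hz.
Loading a fork with wax lowers its frequency; the adjustment lowers the fork's frequency.
The beat rate rose, so the adjustment moved the fork further from 536 Hz — it was already below the reference.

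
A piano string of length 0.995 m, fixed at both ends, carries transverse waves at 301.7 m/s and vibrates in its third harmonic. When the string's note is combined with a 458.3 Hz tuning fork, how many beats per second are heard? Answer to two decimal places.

3.48 Hz

For a string fixed at both ends, f_n = n·v/(2L) = 3·301.7/(2·0.995) = 454.8241 Hz.
f_beat = |454.8241 − 458.3| = 3.48 Hz.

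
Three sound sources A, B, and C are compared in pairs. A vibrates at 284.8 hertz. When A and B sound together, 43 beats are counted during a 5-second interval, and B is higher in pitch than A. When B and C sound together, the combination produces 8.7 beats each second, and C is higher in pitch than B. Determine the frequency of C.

A–B: Beat frequency = 43/5 = 8.6 Hz.
B is above A, so f_B = 284.8 + 8.6 = 293.4 Hz.
C is above B, so f_C = 293.4 + 8.7 = 302.1 Hz.

302.1 Hz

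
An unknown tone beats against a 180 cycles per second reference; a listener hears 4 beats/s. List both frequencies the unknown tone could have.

|f − 180| = 4, so f = 180 ± 4.

176 Hz or 184 Hz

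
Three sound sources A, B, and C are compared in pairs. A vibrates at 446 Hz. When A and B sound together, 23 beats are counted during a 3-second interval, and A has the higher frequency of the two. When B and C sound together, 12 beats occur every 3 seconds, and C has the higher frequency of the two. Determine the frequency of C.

442.3333 Hz

A–B: Beat frequency = 23/3 = 7.6667 Hz.
B is below A, so f_B = 446 − 7.6667 = 438.3333 Hz.
B–C: Beat frequency = 12/3 = 4 Hz.
C is above B, so f_C = 438.3333 + 4 = 442.3333 Hz.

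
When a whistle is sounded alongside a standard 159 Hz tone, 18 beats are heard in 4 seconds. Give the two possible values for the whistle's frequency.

Beat frequency = 18/4 = 4.5 Hz.
|f − 159| = 4.5, so f = 159 ± 4.5.

154.5 Hz or 163.5 Hz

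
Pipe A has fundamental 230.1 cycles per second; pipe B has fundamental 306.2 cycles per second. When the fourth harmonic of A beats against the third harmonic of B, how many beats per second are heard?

1.8 Hz

Fourth harmonic of the first: 4·230.1 = 920.4 Hz.
Third harmonic of the second: 3·306.2 = 918.6 Hz.
f_beat = |920.4 − 918.6| = 1.8 Hz.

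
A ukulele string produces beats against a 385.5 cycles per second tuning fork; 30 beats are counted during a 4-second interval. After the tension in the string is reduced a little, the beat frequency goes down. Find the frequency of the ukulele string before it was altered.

393 Hz

Beat frequency = 30/4 = 7.5 Hz.
|f − 385.5| = 7.5, so the ukulele string was at either 378 Hz or 393 Hz.
Lower tension means lower frequency; the adjustment lowers the ukulele string's frequency.
The beat rate fell, so the adjustment moved the ukulele string toward 385.5 Hz — it must have started above the reference.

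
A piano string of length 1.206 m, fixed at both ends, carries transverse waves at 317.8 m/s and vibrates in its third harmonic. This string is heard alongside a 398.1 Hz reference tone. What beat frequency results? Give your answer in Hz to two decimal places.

For a string fixed at both ends, f_n = n·v/(2L) = 3·317.8/(2·1.206) = 395.2736 Hz.
f_beat = |395.2736 − 398.1| = 2.83 Hz.

2.83 Hz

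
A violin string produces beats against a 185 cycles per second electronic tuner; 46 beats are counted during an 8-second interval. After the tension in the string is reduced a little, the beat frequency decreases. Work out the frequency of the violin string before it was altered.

Beat frequency = 46/8 = 5.75 Hz.
|f − 185| = 5.75, so the violin string was at either 179.25 Hz or 190.75 Hz.
Lower tension means lower frequency; the adjustment lowers the violin string's frequency.
The beat rate fell, so the adjustment moved the violin string toward 185 Hz — it must have started above the reference.

190.75 Hz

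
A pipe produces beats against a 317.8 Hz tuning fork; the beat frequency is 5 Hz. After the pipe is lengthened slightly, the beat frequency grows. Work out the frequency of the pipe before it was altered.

|f − 317.8| = 5, so the pipe was at either 312.8 Hz or 322.8 Hz.
A longer pipe has a lower fundamental; the adjustment lowers the pipe's frequency.
The beat rate rose, so the adjustment moved the pipe further from 317.8 Hz — it was already below the reference.

312.8 Hz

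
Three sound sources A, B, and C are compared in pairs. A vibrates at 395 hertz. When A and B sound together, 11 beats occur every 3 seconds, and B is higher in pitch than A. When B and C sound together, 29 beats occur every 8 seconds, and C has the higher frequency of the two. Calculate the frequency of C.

402.2917 Hz

A–B: Beat frequency = 11/3 = 3.6667 Hz.
B is above A, so f_B = 395 + 3.6667 = 398.6667 Hz.
B–C: Beat frequency = 29/8 = 3.625 Hz.
C is above B, so f_C = 398.6667 + 3.625 = 402.2917 Hz.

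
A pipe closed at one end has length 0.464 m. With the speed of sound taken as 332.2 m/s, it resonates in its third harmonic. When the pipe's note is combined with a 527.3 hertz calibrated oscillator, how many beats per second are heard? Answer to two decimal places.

Closed pipe (odd harmonics): f_n = n·v/(4L) = 3·332.2/(4·0.464) = 536.9612 Hz.
f_beat = |536.9612 − 527.3| = 9.66 Hz.

9.66 Hz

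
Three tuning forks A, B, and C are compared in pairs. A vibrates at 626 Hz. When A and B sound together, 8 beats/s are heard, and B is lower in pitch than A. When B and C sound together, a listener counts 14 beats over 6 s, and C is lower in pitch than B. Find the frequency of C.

B is below A, so f_B = 626 − 8 = 618 Hz.
B–C: Beat frequency = 14/6 = 2.3333 Hz.
C is below B, so f_C = 618 − 2.3333 = 615.6667 Hz.

615.6667 Hz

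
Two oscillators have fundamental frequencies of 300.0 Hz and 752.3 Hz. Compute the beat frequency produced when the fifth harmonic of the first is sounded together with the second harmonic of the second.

4.6 Hz

Fifth harmonic of the first: 5·300.0 = 1500.0 Hz.
Second harmonic of the second: 2·752.3 = 1504.6 Hz.
f_beat = |1500.0 − 1504.6| = 4.6 Hz.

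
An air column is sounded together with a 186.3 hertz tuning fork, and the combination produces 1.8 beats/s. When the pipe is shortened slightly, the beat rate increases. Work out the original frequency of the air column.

|f − 186.3| = 1.8, so the air column was at either 184.5 Hz or 188.1 Hz.
A shorter pipe has a higher fundamental; the adjustment raises the air column's frequency.
The beat rate rose, so the adjustment moved the air column further from 186.3 Hz — it was already above the reference.

188.1 Hz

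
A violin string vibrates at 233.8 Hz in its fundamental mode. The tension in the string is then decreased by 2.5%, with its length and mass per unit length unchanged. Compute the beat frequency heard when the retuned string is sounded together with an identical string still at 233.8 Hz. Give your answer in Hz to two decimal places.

For a string, f ∝ √T, so the new frequency is 233.8·√0.975 = 230.8590 Hz.
f_beat = |230.8590 − 233.8| = 2.94 Hz.

2.94 Hz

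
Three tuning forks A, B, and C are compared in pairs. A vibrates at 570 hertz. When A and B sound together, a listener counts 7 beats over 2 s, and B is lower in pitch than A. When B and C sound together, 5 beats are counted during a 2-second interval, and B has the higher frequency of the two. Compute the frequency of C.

A–B: Beat frequency = 7/2 = 3.5 Hz.
B is below A, so f_B = 570 − 3.5 = 566.5 Hz.
B–C: Beat frequency = 5/2 = 2.5 Hz.
C is below B, so f_C = 566.5 − 2.5 = 564 Hz.

564 Hz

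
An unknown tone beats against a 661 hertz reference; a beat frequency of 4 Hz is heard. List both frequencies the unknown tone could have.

657 Hz or 665 Hz

|f − 661| = 4, so f = 661 ± 4.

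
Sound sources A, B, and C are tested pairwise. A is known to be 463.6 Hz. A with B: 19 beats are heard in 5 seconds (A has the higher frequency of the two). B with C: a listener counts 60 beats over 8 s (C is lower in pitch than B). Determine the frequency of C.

452.3 Hz

A–B: Beat frequency = 19/5 = 3.8 Hz.
B is below A, so f_B = 463.6 − 3.8 = 459.8 Hz.
B–C: Beat frequency = 60/8 = 7.5 Hz.
C is below B, so f_C = 459.8 − 7.5 = 452.3 Hz.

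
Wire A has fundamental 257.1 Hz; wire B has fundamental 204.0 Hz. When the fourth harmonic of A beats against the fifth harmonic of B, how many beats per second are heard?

Fourth harmonic of the first: 4·257.1 = 1028.4 Hz.
Fifth harmonic of the second: 5·204.0 = 1020.0 Hz.
f_beat = |1028.4 − 1020.0| = 8.4 Hz.

8.4 Hz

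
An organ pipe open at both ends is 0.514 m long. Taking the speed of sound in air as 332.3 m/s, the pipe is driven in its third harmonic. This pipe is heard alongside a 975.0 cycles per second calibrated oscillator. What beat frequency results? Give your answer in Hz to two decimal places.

Open pipe: f_n = n·v/(2L) = 3·332.3/(2·0.514) = 969.7471 Hz.
f_beat = |969.7471 − 975.0| = 5.25 Hz.

5.25 Hz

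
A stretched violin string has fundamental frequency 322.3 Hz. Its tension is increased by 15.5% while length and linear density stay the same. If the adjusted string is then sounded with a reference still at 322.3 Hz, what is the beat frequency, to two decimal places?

24.08 Hz

For a string, f ∝ √T, so the new frequency is 322.3·√1.155 = 346.3788 Hz.
f_beat = |346.3788 − 322.3| = 24.08 Hz.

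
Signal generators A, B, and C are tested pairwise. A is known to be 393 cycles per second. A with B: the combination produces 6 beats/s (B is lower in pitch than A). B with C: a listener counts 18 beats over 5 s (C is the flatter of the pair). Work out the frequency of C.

B is below A, so f_B = 393 − 6 = 387 Hz.
B–C: Beat frequency = 18/5 = 3.6 Hz.
C is below B, so f_C = 387 − 3.6 = 383.4 Hz.

383.4 Hz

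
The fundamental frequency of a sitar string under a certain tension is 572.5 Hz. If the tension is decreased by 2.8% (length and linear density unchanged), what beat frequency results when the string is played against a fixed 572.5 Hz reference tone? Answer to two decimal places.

8.07 Hz

For a string, f ∝ √T, so the new frequency is 572.5·√0.972 = 564.4281 Hz.
f_beat = |564.4281 − 572.5| = 8.07 Hz.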